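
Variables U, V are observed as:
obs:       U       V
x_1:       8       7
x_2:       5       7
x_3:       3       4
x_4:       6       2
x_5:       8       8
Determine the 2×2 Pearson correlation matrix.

Step 1 — column means:
  mean(U) = (8 + 5 + 3 + 6 + 8) / 5 = 30/5 = 6
  mean(V) = (7 + 7 + 4 + 2 + 8) / 5 = 28/5 = 5.6

Step 2 — sample variances and covariances s[i,j] = (1/(n-1)) · Σ_k (x_{k,i} - mean_i) · (x_{k,j} - mean_j), with n-1 = 4:
  s[U,U] = ((2)·(2) + (-1)·(-1) + (-3)·(-3) + (0)·(0) + (2)·(2)) / 4 = 18/4 = 4.5
  s[U,V] = ((2)·(1.4) + (-1)·(1.4) + (-3)·(-1.6) + (0)·(-3.6) + (2)·(2.4)) / 4 = 11/4 = 2.75
  s[V,V] = ((1.4)·(1.4) + (1.4)·(1.4) + (-1.6)·(-1.6) + (-3.6)·(-3.6) + (2.4)·(2.4)) / 4 = 25.2/4 = 6.3
  Sample standard deviations s_i = √(s[i,i]):
  s(U) = √(4.5) = 2.1213
  s(V) = √(6.3) = 2.51

Step 3 — r_{ij} = s_{ij} / (s_i · s_j):
  r[U,U] = 1 (diagonal).
  r[U,V] = 2.75 / (2.1213 · 2.51) = 2.75 / 5.3245 = 0.5165
  r[V,V] = 1 (diagonal).

R is symmetric with unit diagonal. Assembling:

R = [[1, 0.5165],
 [0.5165, 1]]


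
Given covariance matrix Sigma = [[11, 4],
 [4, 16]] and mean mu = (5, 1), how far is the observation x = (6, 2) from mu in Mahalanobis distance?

Step 1 — centre the observation: (x - mu) = (1, 1).

Step 2 — invert Sigma. det(Sigma) = 11·16 - (4)² = 160.
  Sigma^{-1} = (1/det) · [[d, -b], [-b, a]] = [[0.1, -0.025],
 [-0.025, 0.0688]].

Step 3 — form the quadratic (x - mu)^T · Sigma^{-1} · (x - mu):
  Sigma^{-1} · (x - mu) = (0.075, 0.0438).
  (x - mu)^T · [Sigma^{-1} · (x - mu)] = (1)·(0.075) + (1)·(0.0438) = 0.1188.

Step 4 — take square root: d = √(0.1188) ≈ 0.3446.

d(x, mu) = √(0.1188) ≈ 0.3446


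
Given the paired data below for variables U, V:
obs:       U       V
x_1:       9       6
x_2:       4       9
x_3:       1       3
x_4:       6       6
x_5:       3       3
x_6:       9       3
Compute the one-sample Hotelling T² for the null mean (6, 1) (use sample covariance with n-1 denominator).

Step 1 — sample mean vector:
  mean(U) = (9 + 4 + 1 + 6 + 3 + 9) / 6 = 32/6 = 5.3333
  mean(V) = (6 + 9 + 3 + 6 + 3 + 3) / 6 = 30/6 = 5
  x̄ = (5.3333, 5),  deviation x̄ - mu_0 = (5.3333, 5) - (6, 1) = (-0.6667, 4).

Step 2 — sample covariance matrix, S[i,j] = (1/(n-1)) · Σ_k (x_{k,i} - mean_i) · (x_{k,j} - mean_j), divisor n-1 = 5:
  S[U,U] = ((3.6667)·(3.6667) + (-1.3333)·(-1.3333) + (-4.3333)·(-4.3333) + (0.6667)·(0.6667) + (-2.3333)·(-2.3333) + (3.6667)·(3.6667)) / 5 = 53.3333/5 = 10.6667
  S[U,V] = ((3.6667)·(1) + (-1.3333)·(4) + (-4.3333)·(-2) + (0.6667)·(1) + (-2.3333)·(-2) + (3.6667)·(-2)) / 5 = 5/5 = 1
  S[V,V] = ((1)·(1) + (4)·(4) + (-2)·(-2) + (1)·(1) + (-2)·(-2) + (-2)·(-2)) / 5 = 30/5 = 6
  S = [[10.6667, 1],
 [1, 6]].

Step 3 — invert S. det(S) = 10.6667·6 - (1)² = 63.
  S^{-1} = (1/det) · [[d, -b], [-b, a]] = [[0.0952, -0.0159],
 [-0.0159, 0.1693]].

Step 4 — quadratic form (x̄ - mu_0)^T · S^{-1} · (x̄ - mu_0):
  S^{-1} · (x̄ - mu_0) = (-0.127, 0.6878),
  (x̄ - mu_0)^T · [...] = (-0.6667)·(-0.127) + (4)·(0.6878) = 2.836.

Step 5 — scale by n: T² = 6 · 2.836 = 17.0159.

T² ≈ 17.0159


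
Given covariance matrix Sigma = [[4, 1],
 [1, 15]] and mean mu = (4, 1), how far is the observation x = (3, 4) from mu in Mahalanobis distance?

Step 1 — centre the observation: (x - mu) = (-1, 3).

Step 2 — invert Sigma. det(Sigma) = 4·15 - (1)² = 59.
  Sigma^{-1} = (1/det) · [[d, -b], [-b, a]] = [[0.2542, -0.0169],
 [-0.0169, 0.0678]].

Step 3 — form the quadratic (x - mu)^T · Sigma^{-1} · (x - mu):
  Sigma^{-1} · (x - mu) = (-0.3051, 0.2203).
  (x - mu)^T · [Sigma^{-1} · (x - mu)] = (-1)·(-0.3051) + (3)·(0.2203) = 0.9661.

Step 4 — take square root: d = √(0.9661) ≈ 0.9829.

d(x, mu) = √(0.9661) ≈ 0.9829


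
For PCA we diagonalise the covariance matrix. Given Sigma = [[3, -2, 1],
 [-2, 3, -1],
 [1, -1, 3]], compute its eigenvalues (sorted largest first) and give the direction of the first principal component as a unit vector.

Step 1 — characteristic polynomial p(λ) = det(λI - Sigma) = λ³ - tr·λ² + c_1·λ - det, where tr = trace, c_1 = sum of the principal 2×2 minors, det = det(Sigma):
  tr = 3 + 3 + 3 = 9,
  c_1 = (3·3 - (-2)²) + (3·3 - (1)²) + (3·3 - (-1)²) = 5 + 8 + 8 = 21,
  det = 3·(3·3 - (-1)²) - (-2)·((-2)·3 - (-1)·(1)) + (1)·((-2)·(-1) - 3·(1)) = 3·(8) - (-2)·(-5) + (1)·(-1) = 13.
  So p(λ) = λ³ - 9λ² + 21λ - 13.
Step 2 — look for an integer root (rational root theorem: any rational root is an integer divisor of 13). Testing λ = 1:
  p(1) = 1 - 9 + 21 - 13 = 0  ✓
  Dividing out (λ - 1): p(λ) = (λ - 1)(λ² - 8λ + 13).
Step 3 — remaining eigenvalues from the quadratic λ² - 8λ + 13 = 0:
  Δ = 8² - 4·13 = 64 - 52 = 12,  λ = (8 ± √12)/2 = (8 ± 3.4641)/2 ≈ 5.7321 or 2.2679.
  Sorted: λ_1 = 5.7321,  λ_2 = 2.2679,  λ_3 = 1  (check: sum = 9 = tr ✓).

Step 4 — unit eigenvector for λ_1 ≈ 5.7321: v spans the null space of (Sigma - λ_1 I), whose rows are
  r_1 = (-2.7321, -2, 1),  r_2 = (-2, -2.7321, -1),  r_3 = (1, -1, -2.7321).
  v is orthogonal to every row, so take v ∝ r_1 × r_2 = ((-2)·(-1) - (1)·(-2.7321), (1)·(-2) - (-2.7321)·(-1), (-2.7321)·(-2.7321) - (-2)·(-2)) ≈ (4.7321, -4.7321, 3.4641).
  Let u = (4.7321, -4.7321, 3.4641).
  ||u|| = √((4.7321)² + (-4.7321)² + (3.4641)²) = √(56.7846) ≈ 7.5356,  v_1 = u/||u|| ≈ (0.628, -0.628, 0.4597) (||v_1|| = 1).

λ_1 = 5.7321,  λ_2 = 2.2679,  λ_3 = 1;  v_1 ≈ (0.628, -0.628, 0.4597)


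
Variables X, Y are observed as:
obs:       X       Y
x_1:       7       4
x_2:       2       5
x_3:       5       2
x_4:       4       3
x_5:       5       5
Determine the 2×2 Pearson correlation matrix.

Step 1 — column means:
  mean(X) = (7 + 2 + 5 + 4 + 5) / 5 = 23/5 = 4.6
  mean(Y) = (4 + 5 + 2 + 3 + 5) / 5 = 19/5 = 3.8

Step 2 — sample variances and covariances s[i,j] = (1/(n-1)) · Σ_k (x_{k,i} - mean_i) · (x_{k,j} - mean_j), with n-1 = 4:
  s[X,X] = ((2.4)·(2.4) + (-2.6)·(-2.6) + (0.4)·(0.4) + (-0.6)·(-0.6) + (0.4)·(0.4)) / 4 = 13.2/4 = 3.3
  s[X,Y] = ((2.4)·(0.2) + (-2.6)·(1.2) + (0.4)·(-1.8) + (-0.6)·(-0.8) + (0.4)·(1.2)) / 4 = -2.4/4 = -0.6
  s[Y,Y] = ((0.2)·(0.2) + (1.2)·(1.2) + (-1.8)·(-1.8) + (-0.8)·(-0.8) + (1.2)·(1.2)) / 4 = 6.8/4 = 1.7
  Sample standard deviations s_i = √(s[i,i]):
  s(X) = √(3.3) = 1.8166
  s(Y) = √(1.7) = 1.3038

Step 3 — r_{ij} = s_{ij} / (s_i · s_j):
  r[X,X] = 1 (diagonal).
  r[X,Y] = -0.6 / (1.8166 · 1.3038) = -0.6 / 2.3685 = -0.2533
  r[Y,Y] = 1 (diagonal).

R is symmetric with unit diagonal. Assembling:

R = [[1, -0.2533],
 [-0.2533, 1]]


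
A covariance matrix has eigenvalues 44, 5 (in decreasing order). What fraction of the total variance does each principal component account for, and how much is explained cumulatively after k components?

Step 1 — total variance = trace(Sigma) = Σ λ_i = 44 + 5 = 49.

Step 2 — fraction explained by component i = λ_i / Σ λ:
  PC1: 44/49 = 0.898
  PC2: 5/49 = 0.102

Step 3 — cumulative fraction after k components = (λ_1 + ... + λ_k) / Σ λ:
  k = 1: 44/49 = 0.898
  k = 2: (44 + 5)/49 = 49/49 = 1

Summary (fraction, with percent):

explained: PC1 0.898 (89.8%), PC2 0.102 (10.2%);  cumulative: 0.898, 1


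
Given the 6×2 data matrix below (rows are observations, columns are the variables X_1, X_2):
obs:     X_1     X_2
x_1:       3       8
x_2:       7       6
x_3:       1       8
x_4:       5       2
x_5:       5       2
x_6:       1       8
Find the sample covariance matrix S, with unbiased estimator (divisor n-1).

Step 1 — column means:
  mean(X_1) = (3 + 7 + 1 + 5 + 5 + 1) / 6 = 22/6 = 3.6667
  mean(X_2) = (8 + 6 + 8 + 2 + 2 + 8) / 6 = 34/6 = 5.6667

Step 2 — sample covariance S[i,j] = (1/(n-1)) · Σ_k (x_{k,i} - mean_i) · (x_{k,j} - mean_j), with n-1 = 5.
  S[X_1,X_1] = ((-0.6667)·(-0.6667) + (3.3333)·(3.3333) + (-2.6667)·(-2.6667) + (1.3333)·(1.3333) + (1.3333)·(1.3333) + (-2.6667)·(-2.6667)) / 5 = 29.3333/5 = 5.8667
  S[X_1,X_2] = ((-0.6667)·(2.3333) + (3.3333)·(0.3333) + (-2.6667)·(2.3333) + (1.3333)·(-3.6667) + (1.3333)·(-3.6667) + (-2.6667)·(2.3333)) / 5 = -22.6667/5 = -4.5333
  S[X_2,X_2] = ((2.3333)·(2.3333) + (0.3333)·(0.3333) + (2.3333)·(2.3333) + (-3.6667)·(-3.6667) + (-3.6667)·(-3.6667) + (2.3333)·(2.3333)) / 5 = 43.3333/5 = 8.6667

S is symmetric (S[j,i] = S[i,j]). Assembling:

S = [[5.8667, -4.5333],
 [-4.5333, 8.6667]]


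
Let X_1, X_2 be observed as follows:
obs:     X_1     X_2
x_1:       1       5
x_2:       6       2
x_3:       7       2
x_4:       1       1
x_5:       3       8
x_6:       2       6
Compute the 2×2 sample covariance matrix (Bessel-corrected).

Step 1 — column means:
  mean(X_1) = (1 + 6 + 7 + 1 + 3 + 2) / 6 = 20/6 = 3.3333
  mean(X_2) = (5 + 2 + 2 + 1 + 8 + 6) / 6 = 24/6 = 4

Step 2 — sample covariance S[i,j] = (1/(n-1)) · Σ_k (x_{k,i} - mean_i) · (x_{k,j} - mean_j), with n-1 = 5.
  S[X_1,X_1] = ((-2.3333)·(-2.3333) + (2.6667)·(2.6667) + (3.6667)·(3.6667) + (-2.3333)·(-2.3333) + (-0.3333)·(-0.3333) + (-1.3333)·(-1.3333)) / 5 = 33.3333/5 = 6.6667
  S[X_1,X_2] = ((-2.3333)·(1) + (2.6667)·(-2) + (3.6667)·(-2) + (-2.3333)·(-3) + (-0.3333)·(4) + (-1.3333)·(2)) / 5 = -12/5 = -2.4
  S[X_2,X_2] = ((1)·(1) + (-2)·(-2) + (-2)·(-2) + (-3)·(-3) + (4)·(4) + (2)·(2)) / 5 = 38/5 = 7.6

S is symmetric (S[j,i] = S[i,j]). Assembling:

S = [[6.6667, -2.4],
 [-2.4, 7.6]]


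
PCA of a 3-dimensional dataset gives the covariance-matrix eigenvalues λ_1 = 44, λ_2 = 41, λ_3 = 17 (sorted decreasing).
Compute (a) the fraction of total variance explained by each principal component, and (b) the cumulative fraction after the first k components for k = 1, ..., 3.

Step 1 — total variance = trace(Sigma) = Σ λ_i = 44 + 41 + 17 = 102.

Step 2 — fraction explained by component i = λ_i / Σ λ:
  PC1: 44/102 = 0.4314
  PC2: 41/102 = 0.402
  PC3: 17/102 = 0.1667

Step 3 — cumulative fraction after k components = (λ_1 + ... + λ_k) / Σ λ:
  k = 1: 44/102 = 0.4314
  k = 2: (44 + 41)/102 = 85/102 = 0.8333
  k = 3: (44 + 41 + 17)/102 = 102/102 = 1

Summary (fraction, with percent):

explained: PC1 0.4314 (43.14%), PC2 0.402 (40.2%), PC3 0.1667 (16.67%);  cumulative: 0.4314, 0.8333, 1


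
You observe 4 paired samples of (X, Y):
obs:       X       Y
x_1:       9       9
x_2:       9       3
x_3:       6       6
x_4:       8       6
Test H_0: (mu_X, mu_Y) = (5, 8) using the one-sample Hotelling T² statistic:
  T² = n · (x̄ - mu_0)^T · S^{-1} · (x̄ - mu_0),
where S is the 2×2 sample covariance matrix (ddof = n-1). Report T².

Step 1 — sample mean vector:
  mean(X) = (9 + 9 + 6 + 8) / 4 = 32/4 = 8
  mean(Y) = (9 + 3 + 6 + 6) / 4 = 24/4 = 6
  x̄ = (8, 6),  deviation x̄ - mu_0 = (8, 6) - (5, 8) = (3, -2).

Step 2 — sample covariance matrix, S[i,j] = (1/(n-1)) · Σ_k (x_{k,i} - mean_i) · (x_{k,j} - mean_j), divisor n-1 = 3:
  S[X,X] = ((1)·(1) + (1)·(1) + (-2)·(-2) + (0)·(0)) / 3 = 6/3 = 2
  S[X,Y] = ((1)·(3) + (1)·(-3) + (-2)·(0) + (0)·(0)) / 3 = 0/3 = 0
  S[Y,Y] = ((3)·(3) + (-3)·(-3) + (0)·(0) + (0)·(0)) / 3 = 18/3 = 6
  S = [[2, 0],
 [0, 6]].

Step 3 — invert S. det(S) = 2·6 - (0)² = 12.
  S^{-1} = (1/det) · [[d, -b], [-b, a]] = [[0.5, 0],
 [0, 0.1667]].

Step 4 — quadratic form (x̄ - mu_0)^T · S^{-1} · (x̄ - mu_0):
  S^{-1} · (x̄ - mu_0) = (1.5, -0.3333),
  (x̄ - mu_0)^T · [...] = (3)·(1.5) + (-2)·(-0.3333) = 5.1667.

Step 5 — scale by n: T² = 4 · 5.1667 = 20.6667.

T² ≈ 20.6667


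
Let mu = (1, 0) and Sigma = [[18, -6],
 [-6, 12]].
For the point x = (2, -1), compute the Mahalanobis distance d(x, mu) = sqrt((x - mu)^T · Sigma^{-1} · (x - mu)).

Step 1 — centre the observation: (x - mu) = (1, -1).

Step 2 — invert Sigma. det(Sigma) = 18·12 - (-6)² = 180.
  Sigma^{-1} = (1/det) · [[d, -b], [-b, a]] = [[0.0667, 0.0333],
 [0.0333, 0.1]].

Step 3 — form the quadratic (x - mu)^T · Sigma^{-1} · (x - mu):
  Sigma^{-1} · (x - mu) = (0.0333, -0.0667).
  (x - mu)^T · [Sigma^{-1} · (x - mu)] = (1)·(0.0333) + (-1)·(-0.0667) = 0.1.

Step 4 — take square root: d = √(0.1) ≈ 0.3162.

d(x, mu) = √(0.1) ≈ 0.3162


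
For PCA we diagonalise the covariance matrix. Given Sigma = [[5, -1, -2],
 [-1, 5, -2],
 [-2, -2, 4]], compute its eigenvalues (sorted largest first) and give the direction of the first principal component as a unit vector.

Step 1 — characteristic polynomial p(λ) = det(λI - Sigma) = λ³ - tr·λ² + c_1·λ - det, where tr = trace, c_1 = sum of the principal 2×2 minors, det = det(Sigma):
  tr = 5 + 5 + 4 = 14,
  c_1 = (5·5 - (-1)²) + (5·4 - (-2)²) + (5·4 - (-2)²) = 24 + 16 + 16 = 56,
  det = 5·(5·4 - (-2)²) - (-1)·((-1)·4 - (-2)·(-2)) + (-2)·((-1)·(-2) - 5·(-2)) = 5·(16) - (-1)·(-8) + (-2)·(12) = 48.
  So p(λ) = λ³ - 14λ² + 56λ - 48.
Step 2 — look for an integer root (rational root theorem: any rational root is an integer divisor of 48). Testing λ = 6:
  p(6) = 216 - 504 + 336 - 48 = 0  ✓
  Dividing out (λ - 6): p(λ) = (λ - 6)(λ² - 8λ + 8).
Step 3 — remaining eigenvalues from the quadratic λ² - 8λ + 8 = 0:
  Δ = 8² - 4·8 = 64 - 32 = 32,  λ = (8 ± √32)/2 = (8 ± 5.6569)/2 ≈ 6.8284 or 1.1716.
  Sorted: λ_1 = 6.8284,  λ_2 = 6,  λ_3 = 1.1716  (check: sum = 14 = tr ✓).

Step 4 — unit eigenvector for λ_1 ≈ 6.8284: v spans the null space of (Sigma - λ_1 I), whose rows are
  r_1 = (-1.8284, -1, -2),  r_2 = (-1, -1.8284, -2),  r_3 = (-2, -2, -2.8284).
  v is orthogonal to every row, so take v ∝ r_1 × r_2 = ((-1)·(-2) - (-2)·(-1.8284), (-2)·(-1) - (-1.8284)·(-2), (-1.8284)·(-1.8284) - (-1)·(-1)) ≈ (-1.6569, -1.6569, 2.3431).
  Rescale (multiply by -1 so the first nonzero entry is positive): u = (1.6569, 1.6569, -2.3431).
  ||u|| = √((1.6569)² + (1.6569)² + (-2.3431)²) = √(10.9807) ≈ 3.3137,  v_1 = u/||u|| ≈ (0.5, 0.5, -0.7071) (||v_1|| = 1).

λ_1 = 6.8284,  λ_2 = 6,  λ_3 = 1.1716;  v_1 ≈ (0.5, 0.5, -0.7071)


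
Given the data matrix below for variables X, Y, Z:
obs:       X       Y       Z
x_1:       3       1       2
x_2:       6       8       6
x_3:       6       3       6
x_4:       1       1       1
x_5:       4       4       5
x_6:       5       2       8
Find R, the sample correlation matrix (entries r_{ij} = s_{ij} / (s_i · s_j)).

Step 1 — column means:
  mean(X) = (3 + 6 + 6 + 1 + 4 + 5) / 6 = 25/6 = 4.1667
  mean(Y) = (1 + 8 + 3 + 1 + 4 + 2) / 6 = 19/6 = 3.1667
  mean(Z) = (2 + 6 + 6 + 1 + 5 + 8) / 6 = 28/6 = 4.6667

Step 2 — sample variances and covariances s[i,j] = (1/(n-1)) · Σ_k (x_{k,i} - mean_i) · (x_{k,j} - mean_j), with n-1 = 5:
  s[X,X] = ((-1.1667)·(-1.1667) + (1.8333)·(1.8333) + (1.8333)·(1.8333) + (-3.1667)·(-3.1667) + (-0.1667)·(-0.1667) + (0.8333)·(0.8333)) / 5 = 18.8333/5 = 3.7667
  s[X,Y] = ((-1.1667)·(-2.1667) + (1.8333)·(4.8333) + (1.8333)·(-0.1667) + (-3.1667)·(-2.1667) + (-0.1667)·(0.8333) + (0.8333)·(-1.1667)) / 5 = 16.8333/5 = 3.3667
  s[X,Z] = ((-1.1667)·(-2.6667) + (1.8333)·(1.3333) + (1.8333)·(1.3333) + (-3.1667)·(-3.6667) + (-0.1667)·(0.3333) + (0.8333)·(3.3333)) / 5 = 22.3333/5 = 4.4667
  s[Y,Y] = ((-2.1667)·(-2.1667) + (4.8333)·(4.8333) + (-0.1667)·(-0.1667) + (-2.1667)·(-2.1667) + (0.8333)·(0.8333) + (-1.1667)·(-1.1667)) / 5 = 34.8333/5 = 6.9667
  s[Y,Z] = ((-2.1667)·(-2.6667) + (4.8333)·(1.3333) + (-0.1667)·(1.3333) + (-2.1667)·(-3.6667) + (0.8333)·(0.3333) + (-1.1667)·(3.3333)) / 5 = 16.3333/5 = 3.2667
  s[Z,Z] = ((-2.6667)·(-2.6667) + (1.3333)·(1.3333) + (1.3333)·(1.3333) + (-3.6667)·(-3.6667) + (0.3333)·(0.3333) + (3.3333)·(3.3333)) / 5 = 35.3333/5 = 7.0667
  Sample standard deviations s_i = √(s[i,i]):
  s(X) = √(3.7667) = 1.9408
  s(Y) = √(6.9667) = 2.6394
  s(Z) = √(7.0667) = 2.6583

Step 3 — r_{ij} = s_{ij} / (s_i · s_j):
  r[X,X] = 1 (diagonal).
  r[X,Y] = 3.3667 / (1.9408 · 2.6394) = 3.3667 / 5.1226 = 0.6572
  r[X,Z] = 4.4667 / (1.9408 · 2.6583) = 4.4667 / 5.1592 = 0.8658
  r[Y,Y] = 1 (diagonal).
  r[Y,Z] = 3.2667 / (2.6394 · 2.6583) = 3.2667 / 7.0165 = 0.4656
  r[Z,Z] = 1 (diagonal).

R is symmetric with unit diagonal. Assembling:

R = [[1, 0.6572, 0.8658],
 [0.6572, 1, 0.4656],
 [0.8658, 0.4656, 1]]


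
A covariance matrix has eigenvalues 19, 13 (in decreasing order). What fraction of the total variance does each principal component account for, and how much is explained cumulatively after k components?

Step 1 — total variance = trace(Sigma) = Σ λ_i = 19 + 13 = 32.

Step 2 — fraction explained by component i = λ_i / Σ λ:
  PC1: 19/32 = 0.5938
  PC2: 13/32 = 0.4062

Step 3 — cumulative fraction after k components = (λ_1 + ... + λ_k) / Σ λ:
  k = 1: 19/32 = 0.5938
  k = 2: (19 + 13)/32 = 32/32 = 1

Summary (fraction, with percent):

explained: PC1 0.5938 (59.38%), PC2 0.4062 (40.62%);  cumulative: 0.5938, 1


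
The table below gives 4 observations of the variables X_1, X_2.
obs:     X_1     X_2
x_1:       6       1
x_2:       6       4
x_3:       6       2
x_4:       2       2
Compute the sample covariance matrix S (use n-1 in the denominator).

Step 1 — column means:
  mean(X_1) = (6 + 6 + 6 + 2) / 4 = 20/4 = 5
  mean(X_2) = (1 + 4 + 2 + 2) / 4 = 9/4 = 2.25

Step 2 — sample covariance S[i,j] = (1/(n-1)) · Σ_k (x_{k,i} - mean_i) · (x_{k,j} - mean_j), with n-1 = 3.
  S[X_1,X_1] = ((1)·(1) + (1)·(1) + (1)·(1) + (-3)·(-3)) / 3 = 12/3 = 4
  S[X_1,X_2] = ((1)·(-1.25) + (1)·(1.75) + (1)·(-0.25) + (-3)·(-0.25)) / 3 = 1/3 = 0.3333
  S[X_2,X_2] = ((-1.25)·(-1.25) + (1.75)·(1.75) + (-0.25)·(-0.25) + (-0.25)·(-0.25)) / 3 = 4.75/3 = 1.5833

S is symmetric (S[j,i] = S[i,j]). Assembling:

S = [[4, 0.3333],
 [0.3333, 1.5833]]


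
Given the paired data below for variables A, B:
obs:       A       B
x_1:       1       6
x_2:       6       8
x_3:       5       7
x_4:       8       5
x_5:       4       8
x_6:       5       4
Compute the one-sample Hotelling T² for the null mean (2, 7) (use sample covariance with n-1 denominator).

Step 1 — sample mean vector:
  mean(A) = (1 + 6 + 5 + 8 + 4 + 5) / 6 = 29/6 = 4.8333
  mean(B) = (6 + 8 + 7 + 5 + 8 + 4) / 6 = 38/6 = 6.3333
  x̄ = (4.8333, 6.3333),  deviation x̄ - mu_0 = (4.8333, 6.3333) - (2, 7) = (2.8333, -0.6667).

Step 2 — sample covariance matrix, S[i,j] = (1/(n-1)) · Σ_k (x_{k,i} - mean_i) · (x_{k,j} - mean_j), divisor n-1 = 5:
  S[A,A] = ((-3.8333)·(-3.8333) + (1.1667)·(1.1667) + (0.1667)·(0.1667) + (3.1667)·(3.1667) + (-0.8333)·(-0.8333) + (0.1667)·(0.1667)) / 5 = 26.8333/5 = 5.3667
  S[A,B] = ((-3.8333)·(-0.3333) + (1.1667)·(1.6667) + (0.1667)·(0.6667) + (3.1667)·(-1.3333) + (-0.8333)·(1.6667) + (0.1667)·(-2.3333)) / 5 = -2.6667/5 = -0.5333
  S[B,B] = ((-0.3333)·(-0.3333) + (1.6667)·(1.6667) + (0.6667)·(0.6667) + (-1.3333)·(-1.3333) + (1.6667)·(1.6667) + (-2.3333)·(-2.3333)) / 5 = 13.3333/5 = 2.6667
  S = [[5.3667, -0.5333],
 [-0.5333, 2.6667]].

Step 3 — invert S. det(S) = 5.3667·2.6667 - (-0.5333)² = 14.0267.
  S^{-1} = (1/det) · [[d, -b], [-b, a]] = [[0.1901, 0.038],
 [0.038, 0.3826]].

Step 4 — quadratic form (x̄ - mu_0)^T · S^{-1} · (x̄ - mu_0):
  S^{-1} · (x̄ - mu_0) = (0.5133, -0.1473),
  (x̄ - mu_0)^T · [...] = (2.8333)·(0.5133) + (-0.6667)·(-0.1473) = 1.5526.

Step 5 — scale by n: T² = 6 · 1.5526 = 9.3156.

T² ≈ 9.3156


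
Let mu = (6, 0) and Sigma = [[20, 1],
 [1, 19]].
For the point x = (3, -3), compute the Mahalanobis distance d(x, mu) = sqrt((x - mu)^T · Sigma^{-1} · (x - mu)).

Step 1 — centre the observation: (x - mu) = (-3, -3).

Step 2 — invert Sigma. det(Sigma) = 20·19 - (1)² = 379.
  Sigma^{-1} = (1/det) · [[d, -b], [-b, a]] = [[0.0501, -0.0026],
 [-0.0026, 0.0528]].

Step 3 — form the quadratic (x - mu)^T · Sigma^{-1} · (x - mu):
  Sigma^{-1} · (x - mu) = (-0.1425, -0.1504).
  (x - mu)^T · [Sigma^{-1} · (x - mu)] = (-3)·(-0.1425) + (-3)·(-0.1504) = 0.8786.

Step 4 — take square root: d = √(0.8786) ≈ 0.9374.

d(x, mu) = √(0.8786) ≈ 0.9374


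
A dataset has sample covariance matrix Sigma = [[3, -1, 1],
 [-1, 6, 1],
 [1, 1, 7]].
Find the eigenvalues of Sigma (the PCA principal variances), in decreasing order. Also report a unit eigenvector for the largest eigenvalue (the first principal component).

Step 1 — characteristic polynomial p(λ) = det(λI - Sigma) = λ³ - tr·λ² + c_1·λ - det, where tr = trace, c_1 = sum of the principal 2×2 minors, det = det(Sigma):
  tr = 3 + 6 + 7 = 16,
  c_1 = (3·6 - (-1)²) + (3·7 - (1)²) + (6·7 - (1)²) = 17 + 20 + 41 = 78,
  det = 3·(6·7 - (1)²) - (-1)·((-1)·7 - (1)·(1)) + (1)·((-1)·(1) - 6·(1)) = 3·(41) - (-1)·(-8) + (1)·(-7) = 108.
  So p(λ) = λ³ - 16λ² + 78λ - 108.
Step 2 — look for an integer root (rational root theorem: any rational root is an integer divisor of 108). Testing λ = 6:
  p(6) = 216 - 576 + 468 - 108 = 0  ✓
  Dividing out (λ - 6): p(λ) = (λ - 6)(λ² - 10λ + 18).
Step 3 — remaining eigenvalues from the quadratic λ² - 10λ + 18 = 0:
  Δ = 10² - 4·18 = 100 - 72 = 28,  λ = (10 ± √28)/2 = (10 ± 5.2915)/2 ≈ 7.6458 or 2.3542.
  Sorted: λ_1 = 7.6458,  λ_2 = 6,  λ_3 = 2.3542  (check: sum = 16 = tr ✓).

Step 4 — unit eigenvector for λ_1 ≈ 7.6458: v spans the null space of (Sigma - λ_1 I), whose rows are
  r_1 = (-4.6458, -1, 1),  r_2 = (-1, -1.6458, 1),  r_3 = (1, 1, -0.6458).
  v is orthogonal to every row, so take v ∝ r_1 × r_2 = ((-1)·(1) - (1)·(-1.6458), (1)·(-1) - (-4.6458)·(1), (-4.6458)·(-1.6458) - (-1)·(-1)) ≈ (0.6458, 3.6458, 6.6458).
  Let u = (0.6458, 3.6458, 6.6458).
  ||u|| = √((0.6458)² + (3.6458)² + (6.6458)²) = √(57.8745) ≈ 7.6075,  v_1 = u/||u|| ≈ (0.0849, 0.4792, 0.8736) (||v_1|| = 1).

λ_1 = 7.6458,  λ_2 = 6,  λ_3 = 2.3542;  v_1 ≈ (0.0849, 0.4792, 0.8736)


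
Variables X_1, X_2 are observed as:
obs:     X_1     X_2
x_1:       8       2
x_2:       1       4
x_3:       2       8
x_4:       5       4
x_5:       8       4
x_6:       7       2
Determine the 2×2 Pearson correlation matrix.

Step 1 — column means:
  mean(X_1) = (8 + 1 + 2 + 5 + 8 + 7) / 6 = 31/6 = 5.1667
  mean(X_2) = (2 + 4 + 8 + 4 + 4 + 2) / 6 = 24/6 = 4

Step 2 — sample variances and covariances s[i,j] = (1/(n-1)) · Σ_k (x_{k,i} - mean_i) · (x_{k,j} - mean_j), with n-1 = 5:
  s[X_1,X_1] = ((2.8333)·(2.8333) + (-4.1667)·(-4.1667) + (-3.1667)·(-3.1667) + (-0.1667)·(-0.1667) + (2.8333)·(2.8333) + (1.8333)·(1.8333)) / 5 = 46.8333/5 = 9.3667
  s[X_1,X_2] = ((2.8333)·(-2) + (-4.1667)·(0) + (-3.1667)·(4) + (-0.1667)·(0) + (2.8333)·(0) + (1.8333)·(-2)) / 5 = -22/5 = -4.4
  s[X_2,X_2] = ((-2)·(-2) + (0)·(0) + (4)·(4) + (0)·(0) + (0)·(0) + (-2)·(-2)) / 5 = 24/5 = 4.8
  Sample standard deviations s_i = √(s[i,i]):
  s(X_1) = √(9.3667) = 3.0605
  s(X_2) = √(4.8) = 2.1909

Step 3 — r_{ij} = s_{ij} / (s_i · s_j):
  r[X_1,X_1] = 1 (diagonal).
  r[X_1,X_2] = -4.4 / (3.0605 · 2.1909) = -4.4 / 6.7052 = -0.6562
  r[X_2,X_2] = 1 (diagonal).

R is symmetric with unit diagonal. Assembling:

R = [[1, -0.6562],
 [-0.6562, 1]]


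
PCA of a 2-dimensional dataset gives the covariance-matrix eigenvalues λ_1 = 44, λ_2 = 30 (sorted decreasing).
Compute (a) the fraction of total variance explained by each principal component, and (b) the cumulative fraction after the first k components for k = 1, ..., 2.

Step 1 — total variance = trace(Sigma) = Σ λ_i = 44 + 30 = 74.

Step 2 — fraction explained by component i = λ_i / Σ λ:
  PC1: 44/74 = 0.5946
  PC2: 30/74 = 0.4054

Step 3 — cumulative fraction after k components = (λ_1 + ... + λ_k) / Σ λ:
  k = 1: 44/74 = 0.5946
  k = 2: (44 + 30)/74 = 74/74 = 1

Summary (fraction, with percent):

explained: PC1 0.5946 (59.46%), PC2 0.4054 (40.54%);  cumulative: 0.5946, 1


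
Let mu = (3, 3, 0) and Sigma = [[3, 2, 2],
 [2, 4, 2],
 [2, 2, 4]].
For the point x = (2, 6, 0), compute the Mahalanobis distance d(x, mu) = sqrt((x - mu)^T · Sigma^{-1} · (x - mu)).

Step 1 — centre the observation: (x - mu) = (-1, 3, 0).

Step 2 — invert Sigma (cofactor / det for 3×3, or solve directly):
  Sigma^{-1} = [[0.6, -0.2, -0.2],
 [-0.2, 0.4, -0.1],
 [-0.2, -0.1, 0.4]].

Step 3 — form the quadratic (x - mu)^T · Sigma^{-1} · (x - mu):
  Sigma^{-1} · (x - mu) = (-1.2, 1.4, -0.1).
  (x - mu)^T · [Sigma^{-1} · (x - mu)] = (-1)·(-1.2) + (3)·(1.4) + (0)·(-0.1) = 5.4.

Step 4 — take square root: d = √(5.4) ≈ 2.3238.

d(x, mu) = √(5.4) ≈ 2.3238


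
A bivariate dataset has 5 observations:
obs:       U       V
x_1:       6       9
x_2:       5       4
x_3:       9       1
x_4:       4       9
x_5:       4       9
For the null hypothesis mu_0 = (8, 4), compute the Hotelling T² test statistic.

Step 1 — sample mean vector:
  mean(U) = (6 + 5 + 9 + 4 + 4) / 5 = 28/5 = 5.6
  mean(V) = (9 + 4 + 1 + 9 + 9) / 5 = 32/5 = 6.4
  x̄ = (5.6, 6.4),  deviation x̄ - mu_0 = (5.6, 6.4) - (8, 4) = (-2.4, 2.4).

Step 2 — sample covariance matrix, S[i,j] = (1/(n-1)) · Σ_k (x_{k,i} - mean_i) · (x_{k,j} - mean_j), divisor n-1 = 4:
  S[U,U] = ((0.4)·(0.4) + (-0.6)·(-0.6) + (3.4)·(3.4) + (-1.6)·(-1.6) + (-1.6)·(-1.6)) / 4 = 17.2/4 = 4.3
  S[U,V] = ((0.4)·(2.6) + (-0.6)·(-2.4) + (3.4)·(-5.4) + (-1.6)·(2.6) + (-1.6)·(2.6)) / 4 = -24.2/4 = -6.05
  S[V,V] = ((2.6)·(2.6) + (-2.4)·(-2.4) + (-5.4)·(-5.4) + (2.6)·(2.6) + (2.6)·(2.6)) / 4 = 55.2/4 = 13.8
  S = [[4.3, -6.05],
 [-6.05, 13.8]].

Step 3 — invert S. det(S) = 4.3·13.8 - (-6.05)² = 22.7375.
  S^{-1} = (1/det) · [[d, -b], [-b, a]] = [[0.6069, 0.2661],
 [0.2661, 0.1891]].

Step 4 — quadratic form (x̄ - mu_0)^T · S^{-1} · (x̄ - mu_0):
  S^{-1} · (x̄ - mu_0) = (-0.818, -0.1847),
  (x̄ - mu_0)^T · [...] = (-2.4)·(-0.818) + (2.4)·(-0.1847) = 1.52.

Step 5 — scale by n: T² = 5 · 1.52 = 7.5998.

T² ≈ 7.5998


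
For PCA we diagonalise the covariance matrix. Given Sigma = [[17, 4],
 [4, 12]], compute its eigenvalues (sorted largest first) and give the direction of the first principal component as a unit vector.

Step 1 — characteristic polynomial of 2×2 Sigma:
  det(Sigma - λI) = λ² - trace · λ + det = 0.
  trace = 17 + 12 = 29, det = 17·12 - (4)² = 188.
Step 2 — discriminant:
  Δ = trace² - 4·det = 841 - 752 = 89.
Step 3 — eigenvalues:
  λ = (trace ± √Δ)/2 = (29 ± 9.434)/2,
  λ_1 = 19.217,  λ_2 = 9.783.

Step 4 — unit eigenvector for λ_1: solve (Sigma - λ_1 I)v = 0. First row:
  (17 - 19.217)·v_x + (4)·v_y = 0, i.e. (-2.217)·v_x + (4)·v_y = 0,
  so v ∝ (b, λ_1 - a) = (4, 2.217) = u.
  ||u|| = √((4)² + (2.217)²) = √(20.915) ≈ 4.5733,
  v_1 = u/||u|| ≈ (0.8746, 0.4848) (||v_1|| = 1).

λ_1 = 19.217,  λ_2 = 9.783;  v_1 ≈ (0.8746, 0.4848)


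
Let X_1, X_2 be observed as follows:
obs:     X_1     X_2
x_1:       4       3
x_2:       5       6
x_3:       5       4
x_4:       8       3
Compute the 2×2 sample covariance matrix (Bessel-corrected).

Step 1 — column means:
  mean(X_1) = (4 + 5 + 5 + 8) / 4 = 22/4 = 5.5
  mean(X_2) = (3 + 6 + 4 + 3) / 4 = 16/4 = 4

Step 2 — sample covariance S[i,j] = (1/(n-1)) · Σ_k (x_{k,i} - mean_i) · (x_{k,j} - mean_j), with n-1 = 3.
  S[X_1,X_1] = ((-1.5)·(-1.5) + (-0.5)·(-0.5) + (-0.5)·(-0.5) + (2.5)·(2.5)) / 3 = 9/3 = 3
  S[X_1,X_2] = ((-1.5)·(-1) + (-0.5)·(2) + (-0.5)·(0) + (2.5)·(-1)) / 3 = -2/3 = -0.6667
  S[X_2,X_2] = ((-1)·(-1) + (2)·(2) + (0)·(0) + (-1)·(-1)) / 3 = 6/3 = 2

S is symmetric (S[j,i] = S[i,j]). Assembling:

S = [[3, -0.6667],
 [-0.6667, 2]]


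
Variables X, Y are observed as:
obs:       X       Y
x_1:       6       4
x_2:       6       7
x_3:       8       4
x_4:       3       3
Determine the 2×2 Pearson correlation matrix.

Step 1 — column means:
  mean(X) = (6 + 6 + 8 + 3) / 4 = 23/4 = 5.75
  mean(Y) = (4 + 7 + 4 + 3) / 4 = 18/4 = 4.5

Step 2 — sample variances and covariances s[i,j] = (1/(n-1)) · Σ_k (x_{k,i} - mean_i) · (x_{k,j} - mean_j), with n-1 = 3:
  s[X,X] = ((0.25)·(0.25) + (0.25)·(0.25) + (2.25)·(2.25) + (-2.75)·(-2.75)) / 3 = 12.75/3 = 4.25
  s[X,Y] = ((0.25)·(-0.5) + (0.25)·(2.5) + (2.25)·(-0.5) + (-2.75)·(-1.5)) / 3 = 3.5/3 = 1.1667
  s[Y,Y] = ((-0.5)·(-0.5) + (2.5)·(2.5) + (-0.5)·(-0.5) + (-1.5)·(-1.5)) / 3 = 9/3 = 3
  Sample standard deviations s_i = √(s[i,i]):
  s(X) = √(4.25) = 2.0616
  s(Y) = √(3) = 1.7321

Step 3 — r_{ij} = s_{ij} / (s_i · s_j):
  r[X,X] = 1 (diagonal).
  r[X,Y] = 1.1667 / (2.0616 · 1.7321) = 1.1667 / 3.5707 = 0.3267
  r[Y,Y] = 1 (diagonal).

R is symmetric with unit diagonal. Assembling:

R = [[1, 0.3267],
 [0.3267, 1]]


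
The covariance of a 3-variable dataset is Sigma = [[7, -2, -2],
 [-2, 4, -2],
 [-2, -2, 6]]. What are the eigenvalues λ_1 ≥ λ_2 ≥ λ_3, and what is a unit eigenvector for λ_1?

Step 1 — characteristic polynomial p(λ) = det(λI - Sigma) = λ³ - tr·λ² + c_1·λ - det, where tr = trace, c_1 = sum of the principal 2×2 minors, det = det(Sigma):
  tr = 7 + 4 + 6 = 17,
  c_1 = (7·4 - (-2)²) + (7·6 - (-2)²) + (4·6 - (-2)²) = 24 + 38 + 20 = 82,
  det = 7·(4·6 - (-2)²) - (-2)·((-2)·6 - (-2)·(-2)) + (-2)·((-2)·(-2) - 4·(-2)) = 7·(20) - (-2)·(-16) + (-2)·(12) = 84.
  So p(λ) = λ³ - 17λ² + 82λ - 84.
Step 2 — look for an integer root (rational root theorem: any rational root is an integer divisor of 84). Testing λ = 7:
  p(7) = 343 - 833 + 574 - 84 = 0  ✓
  Dividing out (λ - 7): p(λ) = (λ - 7)(λ² - 10λ + 12).
Step 3 — remaining eigenvalues from the quadratic λ² - 10λ + 12 = 0:
  Δ = 10² - 4·12 = 100 - 48 = 52,  λ = (10 ± √52)/2 = (10 ± 7.2111)/2 ≈ 8.6056 or 1.3944.
  Sorted: λ_1 = 8.6056,  λ_2 = 7,  λ_3 = 1.3944  (check: sum = 17 = tr ✓).

Step 4 — unit eigenvector for λ_1 ≈ 8.6056: v spans the null space of (Sigma - λ_1 I), whose rows are
  r_1 = (-1.6056, -2, -2),  r_2 = (-2, -4.6056, -2),  r_3 = (-2, -2, -2.6056).
  v is orthogonal to every row, so take v ∝ r_1 × r_2 = ((-2)·(-2) - (-2)·(-4.6056), (-2)·(-2) - (-1.6056)·(-2), (-1.6056)·(-4.6056) - (-2)·(-2)) ≈ (-5.2111, 0.7889, 3.3944).
  Rescale (multiply by -1 so the first nonzero entry is positive): u = (5.2111, -0.7889, -3.3944).
  ||u|| = √((5.2111)² + (-0.7889)² + (-3.3944)²) = √(39.3002) ≈ 6.269,  v_1 = u/||u|| ≈ (0.8313, -0.1258, -0.5415) (||v_1|| = 1).

λ_1 = 8.6056,  λ_2 = 7,  λ_3 = 1.3944;  v_1 ≈ (0.8313, -0.1258, -0.5415)


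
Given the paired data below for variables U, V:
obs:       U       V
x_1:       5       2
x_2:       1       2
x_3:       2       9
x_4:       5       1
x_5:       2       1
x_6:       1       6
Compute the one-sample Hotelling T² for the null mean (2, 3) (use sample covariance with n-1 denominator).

Step 1 — sample mean vector:
  mean(U) = (5 + 1 + 2 + 5 + 2 + 1) / 6 = 16/6 = 2.6667
  mean(V) = (2 + 2 + 9 + 1 + 1 + 6) / 6 = 21/6 = 3.5
  x̄ = (2.6667, 3.5),  deviation x̄ - mu_0 = (2.6667, 3.5) - (2, 3) = (0.6667, 0.5).

Step 2 — sample covariance matrix, S[i,j] = (1/(n-1)) · Σ_k (x_{k,i} - mean_i) · (x_{k,j} - mean_j), divisor n-1 = 5:
  S[U,U] = ((2.3333)·(2.3333) + (-1.6667)·(-1.6667) + (-0.6667)·(-0.6667) + (2.3333)·(2.3333) + (-0.6667)·(-0.6667) + (-1.6667)·(-1.6667)) / 5 = 17.3333/5 = 3.4667
  S[U,V] = ((2.3333)·(-1.5) + (-1.6667)·(-1.5) + (-0.6667)·(5.5) + (2.3333)·(-2.5) + (-0.6667)·(-2.5) + (-1.6667)·(2.5)) / 5 = -13/5 = -2.6
  S[V,V] = ((-1.5)·(-1.5) + (-1.5)·(-1.5) + (5.5)·(5.5) + (-2.5)·(-2.5) + (-2.5)·(-2.5) + (2.5)·(2.5)) / 5 = 53.5/5 = 10.7
  S = [[3.4667, -2.6],
 [-2.6, 10.7]].

Step 3 — invert S. det(S) = 3.4667·10.7 - (-2.6)² = 30.3333.
  S^{-1} = (1/det) · [[d, -b], [-b, a]] = [[0.3527, 0.0857],
 [0.0857, 0.1143]].

Step 4 — quadratic form (x̄ - mu_0)^T · S^{-1} · (x̄ - mu_0):
  S^{-1} · (x̄ - mu_0) = (0.278, 0.1143),
  (x̄ - mu_0)^T · [...] = (0.6667)·(0.278) + (0.5)·(0.1143) = 0.2425.

Step 5 — scale by n: T² = 6 · 0.2425 = 1.4549.

T² ≈ 1.4549


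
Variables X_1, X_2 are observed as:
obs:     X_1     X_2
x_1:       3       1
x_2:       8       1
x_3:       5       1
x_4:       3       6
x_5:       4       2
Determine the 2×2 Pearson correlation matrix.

Step 1 — column means:
  mean(X_1) = (3 + 8 + 5 + 3 + 4) / 5 = 23/5 = 4.6
  mean(X_2) = (1 + 1 + 1 + 6 + 2) / 5 = 11/5 = 2.2

Step 2 — sample variances and covariances s[i,j] = (1/(n-1)) · Σ_k (x_{k,i} - mean_i) · (x_{k,j} - mean_j), with n-1 = 4:
  s[X_1,X_1] = ((-1.6)·(-1.6) + (3.4)·(3.4) + (0.4)·(0.4) + (-1.6)·(-1.6) + (-0.6)·(-0.6)) / 4 = 17.2/4 = 4.3
  s[X_1,X_2] = ((-1.6)·(-1.2) + (3.4)·(-1.2) + (0.4)·(-1.2) + (-1.6)·(3.8) + (-0.6)·(-0.2)) / 4 = -8.6/4 = -2.15
  s[X_2,X_2] = ((-1.2)·(-1.2) + (-1.2)·(-1.2) + (-1.2)·(-1.2) + (3.8)·(3.8) + (-0.2)·(-0.2)) / 4 = 18.8/4 = 4.7
  Sample standard deviations s_i = √(s[i,i]):
  s(X_1) = √(4.3) = 2.0736
  s(X_2) = √(4.7) = 2.1679

Step 3 — r_{ij} = s_{ij} / (s_i · s_j):
  r[X_1,X_1] = 1 (diagonal).
  r[X_1,X_2] = -2.15 / (2.0736 · 2.1679) = -2.15 / 4.4956 = -0.4783
  r[X_2,X_2] = 1 (diagonal).

R is symmetric with unit diagonal. Assembling:

R = [[1, -0.4783],
 [-0.4783, 1]]


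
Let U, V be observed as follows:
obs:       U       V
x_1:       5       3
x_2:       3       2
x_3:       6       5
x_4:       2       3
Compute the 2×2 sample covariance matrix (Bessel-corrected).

Step 1 — column means:
  mean(U) = (5 + 3 + 6 + 2) / 4 = 16/4 = 4
  mean(V) = (3 + 2 + 5 + 3) / 4 = 13/4 = 3.25

Step 2 — sample covariance S[i,j] = (1/(n-1)) · Σ_k (x_{k,i} - mean_i) · (x_{k,j} - mean_j), with n-1 = 3.
  S[U,U] = ((1)·(1) + (-1)·(-1) + (2)·(2) + (-2)·(-2)) / 3 = 10/3 = 3.3333
  S[U,V] = ((1)·(-0.25) + (-1)·(-1.25) + (2)·(1.75) + (-2)·(-0.25)) / 3 = 5/3 = 1.6667
  S[V,V] = ((-0.25)·(-0.25) + (-1.25)·(-1.25) + (1.75)·(1.75) + (-0.25)·(-0.25)) / 3 = 4.75/3 = 1.5833

S is symmetric (S[j,i] = S[i,j]). Assembling:

S = [[3.3333, 1.6667],
 [1.6667, 1.5833]]


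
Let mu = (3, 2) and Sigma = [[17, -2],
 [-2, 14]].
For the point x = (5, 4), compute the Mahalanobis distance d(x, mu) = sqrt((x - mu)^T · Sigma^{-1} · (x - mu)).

Step 1 — centre the observation: (x - mu) = (2, 2).

Step 2 — invert Sigma. det(Sigma) = 17·14 - (-2)² = 234.
  Sigma^{-1} = (1/det) · [[d, -b], [-b, a]] = [[0.0598, 0.0085],
 [0.0085, 0.0726]].

Step 3 — form the quadratic (x - mu)^T · Sigma^{-1} · (x - mu):
  Sigma^{-1} · (x - mu) = (0.1368, 0.1624).
  (x - mu)^T · [Sigma^{-1} · (x - mu)] = (2)·(0.1368) + (2)·(0.1624) = 0.5983.

Step 4 — take square root: d = √(0.5983) ≈ 0.7735.

d(x, mu) = √(0.5983) ≈ 0.7735


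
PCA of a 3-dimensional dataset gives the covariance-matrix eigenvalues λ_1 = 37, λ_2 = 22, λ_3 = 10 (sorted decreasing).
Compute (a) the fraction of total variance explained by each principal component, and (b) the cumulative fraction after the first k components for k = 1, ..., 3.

Step 1 — total variance = trace(Sigma) = Σ λ_i = 37 + 22 + 10 = 69.

Step 2 — fraction explained by component i = λ_i / Σ λ:
  PC1: 37/69 = 0.5362
  PC2: 22/69 = 0.3188
  PC3: 10/69 = 0.1449

Step 3 — cumulative fraction after k components = (λ_1 + ... + λ_k) / Σ λ:
  k = 1: 37/69 = 0.5362
  k = 2: (37 + 22)/69 = 59/69 = 0.8551
  k = 3: (37 + 22 + 10)/69 = 69/69 = 1

Summary (fraction, with percent):

explained: PC1 0.5362 (53.62%), PC2 0.3188 (31.88%), PC3 0.1449 (14.49%);  cumulative: 0.5362, 0.8551, 1


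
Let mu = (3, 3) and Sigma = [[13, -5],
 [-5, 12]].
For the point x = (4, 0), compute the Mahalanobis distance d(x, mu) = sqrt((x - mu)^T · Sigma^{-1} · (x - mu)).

Step 1 — centre the observation: (x - mu) = (1, -3).

Step 2 — invert Sigma. det(Sigma) = 13·12 - (-5)² = 131.
  Sigma^{-1} = (1/det) · [[d, -b], [-b, a]] = [[0.0916, 0.0382],
 [0.0382, 0.0992]].

Step 3 — form the quadratic (x - mu)^T · Sigma^{-1} · (x - mu):
  Sigma^{-1} · (x - mu) = (-0.0229, -0.2595).
  (x - mu)^T · [Sigma^{-1} · (x - mu)] = (1)·(-0.0229) + (-3)·(-0.2595) = 0.7557.

Step 4 — take square root: d = √(0.7557) ≈ 0.8693.

d(x, mu) = √(0.7557) ≈ 0.8693


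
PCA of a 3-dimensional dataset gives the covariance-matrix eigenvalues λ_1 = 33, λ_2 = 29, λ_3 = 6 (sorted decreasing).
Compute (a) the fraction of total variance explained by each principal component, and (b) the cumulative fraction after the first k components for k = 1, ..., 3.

Step 1 — total variance = trace(Sigma) = Σ λ_i = 33 + 29 + 6 = 68.

Step 2 — fraction explained by component i = λ_i / Σ λ:
  PC1: 33/68 = 0.4853
  PC2: 29/68 = 0.4265
  PC3: 6/68 = 0.0882

Step 3 — cumulative fraction after k components = (λ_1 + ... + λ_k) / Σ λ:
  k = 1: 33/68 = 0.4853
  k = 2: (33 + 29)/68 = 62/68 = 0.9118
  k = 3: (33 + 29 + 6)/68 = 68/68 = 1

Summary (fraction, with percent):

explained: PC1 0.4853 (48.53%), PC2 0.4265 (42.65%), PC3 0.0882 (8.82%);  cumulative: 0.4853, 0.9118, 1


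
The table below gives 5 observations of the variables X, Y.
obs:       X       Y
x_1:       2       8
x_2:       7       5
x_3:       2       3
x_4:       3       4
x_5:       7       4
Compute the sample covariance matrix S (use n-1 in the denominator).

Step 1 — column means:
  mean(X) = (2 + 7 + 2 + 3 + 7) / 5 = 21/5 = 4.2
  mean(Y) = (8 + 5 + 3 + 4 + 4) / 5 = 24/5 = 4.8

Step 2 — sample covariance S[i,j] = (1/(n-1)) · Σ_k (x_{k,i} - mean_i) · (x_{k,j} - mean_j), with n-1 = 4.
  S[X,X] = ((-2.2)·(-2.2) + (2.8)·(2.8) + (-2.2)·(-2.2) + (-1.2)·(-1.2) + (2.8)·(2.8)) / 4 = 26.8/4 = 6.7
  S[X,Y] = ((-2.2)·(3.2) + (2.8)·(0.2) + (-2.2)·(-1.8) + (-1.2)·(-0.8) + (2.8)·(-0.8)) / 4 = -3.8/4 = -0.95
  S[Y,Y] = ((3.2)·(3.2) + (0.2)·(0.2) + (-1.8)·(-1.8) + (-0.8)·(-0.8) + (-0.8)·(-0.8)) / 4 = 14.8/4 = 3.7

S is symmetric (S[j,i] = S[i,j]). Assembling:

S = [[6.7, -0.95],
 [-0.95, 3.7]]


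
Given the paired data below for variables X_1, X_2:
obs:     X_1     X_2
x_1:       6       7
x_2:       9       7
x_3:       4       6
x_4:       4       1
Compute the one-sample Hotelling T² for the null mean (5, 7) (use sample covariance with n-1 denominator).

Step 1 — sample mean vector:
  mean(X_1) = (6 + 9 + 4 + 4) / 4 = 23/4 = 5.75
  mean(X_2) = (7 + 7 + 6 + 1) / 4 = 21/4 = 5.25
  x̄ = (5.75, 5.25),  deviation x̄ - mu_0 = (5.75, 5.25) - (5, 7) = (0.75, -1.75).

Step 2 — sample covariance matrix, S[i,j] = (1/(n-1)) · Σ_k (x_{k,i} - mean_i) · (x_{k,j} - mean_j), divisor n-1 = 3:
  S[X_1,X_1] = ((0.25)·(0.25) + (3.25)·(3.25) + (-1.75)·(-1.75) + (-1.75)·(-1.75)) / 3 = 16.75/3 = 5.5833
  S[X_1,X_2] = ((0.25)·(1.75) + (3.25)·(1.75) + (-1.75)·(0.75) + (-1.75)·(-4.25)) / 3 = 12.25/3 = 4.0833
  S[X_2,X_2] = ((1.75)·(1.75) + (1.75)·(1.75) + (0.75)·(0.75) + (-4.25)·(-4.25)) / 3 = 24.75/3 = 8.25
  S = [[5.5833, 4.0833],
 [4.0833, 8.25]].

Step 3 — invert S. det(S) = 5.5833·8.25 - (4.0833)² = 29.3889.
  S^{-1} = (1/det) · [[d, -b], [-b, a]] = [[0.2807, -0.1389],
 [-0.1389, 0.19]].

Step 4 — quadratic form (x̄ - mu_0)^T · S^{-1} · (x̄ - mu_0):
  S^{-1} · (x̄ - mu_0) = (0.4537, -0.4367),
  (x̄ - mu_0)^T · [...] = (0.75)·(0.4537) + (-1.75)·(-0.4367) = 1.1044.

Step 5 — scale by n: T² = 4 · 1.1044 = 4.4178.

T² ≈ 4.4178


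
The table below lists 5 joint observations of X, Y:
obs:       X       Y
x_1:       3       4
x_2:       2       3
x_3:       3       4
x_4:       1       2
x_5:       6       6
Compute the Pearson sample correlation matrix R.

Step 1 — column means:
  mean(X) = (3 + 2 + 3 + 1 + 6) / 5 = 15/5 = 3
  mean(Y) = (4 + 3 + 4 + 2 + 6) / 5 = 19/5 = 3.8

Step 2 — sample variances and covariances s[i,j] = (1/(n-1)) · Σ_k (x_{k,i} - mean_i) · (x_{k,j} - mean_j), with n-1 = 4:
  s[X,X] = ((0)·(0) + (-1)·(-1) + (0)·(0) + (-2)·(-2) + (3)·(3)) / 4 = 14/4 = 3.5
  s[X,Y] = ((0)·(0.2) + (-1)·(-0.8) + (0)·(0.2) + (-2)·(-1.8) + (3)·(2.2)) / 4 = 11/4 = 2.75
  s[Y,Y] = ((0.2)·(0.2) + (-0.8)·(-0.8) + (0.2)·(0.2) + (-1.8)·(-1.8) + (2.2)·(2.2)) / 4 = 8.8/4 = 2.2
  Sample standard deviations s_i = √(s[i,i]):
  s(X) = √(3.5) = 1.8708
  s(Y) = √(2.2) = 1.4832

Step 3 — r_{ij} = s_{ij} / (s_i · s_j):
  r[X,X] = 1 (diagonal).
  r[X,Y] = 2.75 / (1.8708 · 1.4832) = 2.75 / 2.7749 = 0.991
  r[Y,Y] = 1 (diagonal).

R is symmetric with unit diagonal. Assembling:

R = [[1, 0.991],
 [0.991, 1]]


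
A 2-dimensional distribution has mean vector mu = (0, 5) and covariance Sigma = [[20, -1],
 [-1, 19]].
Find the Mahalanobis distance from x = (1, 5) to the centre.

Step 1 — centre the observation: (x - mu) = (1, 0).

Step 2 — invert Sigma. det(Sigma) = 20·19 - (-1)² = 379.
  Sigma^{-1} = (1/det) · [[d, -b], [-b, a]] = [[0.0501, 0.0026],
 [0.0026, 0.0528]].

Step 3 — form the quadratic (x - mu)^T · Sigma^{-1} · (x - mu):
  Sigma^{-1} · (x - mu) = (0.0501, 0.0026).
  (x - mu)^T · [Sigma^{-1} · (x - mu)] = (1)·(0.0501) + (0)·(0.0026) = 0.0501.

Step 4 — take square root: d = √(0.0501) ≈ 0.2239.

d(x, mu) = √(0.0501) ≈ 0.2239
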